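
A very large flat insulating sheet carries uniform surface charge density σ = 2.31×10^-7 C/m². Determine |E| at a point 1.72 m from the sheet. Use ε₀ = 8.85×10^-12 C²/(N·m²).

|E| = 1.31×10^4 N/C

Choose a cylindrical pillbox piercing the sheet, end faces (area A) parallel to it.
Only the two end caps contribute flux: Φ = 2EA. With Q_enc = σA, Gauss's law gives E = |σ|/(2ε₀).
E = |σ|/(2ε₀) = (2.31×10^-7)/(2·8.85×10^-12) = 1.31×10^4 N/C.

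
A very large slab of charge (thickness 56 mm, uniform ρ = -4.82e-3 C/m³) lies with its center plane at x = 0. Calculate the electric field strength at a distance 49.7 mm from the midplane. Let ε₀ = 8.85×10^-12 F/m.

1.52×10^7 N/C

The point |x| = 49.7 mm lies outside the slab (half-thickness 0.028 m). A symmetric pillbox spanning the full slab encloses Q_enc = ρ·d·A.
Flux = 2EA ⇒ E = |ρ|d/(2ε₀), independent of distance outside.
E = (4.82×10^-3)(0.056)/(2·8.85×10^-12) = 1.52×10^7 N/C.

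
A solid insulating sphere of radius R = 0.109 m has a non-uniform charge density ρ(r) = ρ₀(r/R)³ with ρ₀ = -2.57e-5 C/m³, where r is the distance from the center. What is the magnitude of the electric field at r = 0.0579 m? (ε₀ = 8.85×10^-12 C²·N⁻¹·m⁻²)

E ≈ 4.20e3 N/C

Use a concentric Gaussian sphere at r = 0.0579 m (r < R).
Q_enc = ∫₀^r ρ(r')·4πr'² dr' = (4πρ₀/R³) ∫₀^r r'^5 dr' = 4πρ₀ r^6/(6·R³) = -1.566×10^-9 C.
Gauss's law: E·4πr² = Q_enc/ε₀.
E = |Q_enc|/(4πε₀r²) = (1.566×10^-9)/(4π·8.85×10^-12·(0.0579)²) = 4.20×10^3 N/C.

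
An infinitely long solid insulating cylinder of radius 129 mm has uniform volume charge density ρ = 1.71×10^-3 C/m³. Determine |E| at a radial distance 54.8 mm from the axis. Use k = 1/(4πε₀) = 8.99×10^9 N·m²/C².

E ≈ 5.29×10^6 N/C

Take a coaxial cylindrical Gaussian surface of radius r = 54.8 mm and length L (r < R).
Enclosed charge per unit length: λ_enc = ρ·πr² = (1.71e-3)π(0.0548)² = 1.613e-5 C/m.
Gauss's law: E·2πrL = λ_enc L/ε₀.
E = 2k|λ_enc|/r = 2(8.99×10^9)(1.613×10^-5)/(0.0548) = 5.29e6 N/C.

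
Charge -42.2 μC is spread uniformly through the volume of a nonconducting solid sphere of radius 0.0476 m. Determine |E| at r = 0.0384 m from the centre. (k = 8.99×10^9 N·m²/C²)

E ≈ 1.35×10^8 N/C

Use a concentric Gaussian sphere at r = 0.0384 m (r < R).
Only the charge within r is enclosed: Q_enc = Q·(r/R)³ = (-42.2 μC)·(0.0384 m/0.0476 m)³ = -2.216e-5 C.
Since E is radial and uniform over the Gaussian sphere, Φ = E·4πr² = Q_enc/ε₀.
E = k|Q_enc|/r² = (8.99×10^9)(2.216×10^-5)/(0.0384)² = 1.35e8 N/C.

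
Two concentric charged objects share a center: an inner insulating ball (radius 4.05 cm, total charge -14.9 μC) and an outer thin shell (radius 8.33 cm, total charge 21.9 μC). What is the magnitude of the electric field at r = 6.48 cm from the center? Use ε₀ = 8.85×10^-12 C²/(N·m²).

Symmetry ⇒ E = E(r) r̂. Gaussian sphere of radius r = 6.48 cm (between the bodies, 4.05 cm < r < 8.33 cm).
The shell at 8.33 cm lies outside the Gaussian surface, so Q_enc = -14.9 μC = -1.49×10^-5 C.
Since E is radial and uniform over the Gaussian sphere, Φ = E·4πr² = Q_enc/ε₀.
E = |Q_enc|/(4πε₀r²) = (1.49×10^-5)/(4π·8.85×10^-12·(0.0648)²) = 3.19×10^7 N/C.

|E| = 3.19e7 V/m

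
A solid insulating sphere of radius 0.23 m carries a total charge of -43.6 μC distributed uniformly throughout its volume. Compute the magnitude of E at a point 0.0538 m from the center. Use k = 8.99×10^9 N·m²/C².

|E| ≈ 1.73e6 N/C

Take a concentric spherical Gaussian surface of radius r = 0.0538 m (r < R).
Only the charge within r is enclosed: Q_enc = Q·(r/R)³ = (-43.6 μC)·(0.0538 m/0.23 m)³ = -5.58e-7 C.
Applying ∮E·dA = Q_enc/ε₀ with Φ = E(4πr²):
E = k|Q_enc|/r² = (8.99×10^9)(5.58e-7)/(0.0538)² = 1.73×10^6 N/C.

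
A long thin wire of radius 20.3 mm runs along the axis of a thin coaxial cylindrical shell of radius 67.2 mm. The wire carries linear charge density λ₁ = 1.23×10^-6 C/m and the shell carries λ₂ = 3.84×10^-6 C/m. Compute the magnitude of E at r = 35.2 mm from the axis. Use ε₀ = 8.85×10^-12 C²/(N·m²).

|E| = 6.28×10^5 V/m

Coaxial Gaussian cylinder, radius r = 35.2 mm, length L (between the conductors, 20.3 mm < r < 67.2 mm).
Only the inner wire is enclosed; the outer shell contributes nothing inside itself. λ_enc = λ₁ = 1.23×10^-6 C/m.
Gauss's law: E·2πrL = λ_enc L/ε₀.
E = |λ_enc|/(2πε₀r) = (1.23e-6)/(2π·8.85×10^-12·0.0352) = 6.28e5 N/C.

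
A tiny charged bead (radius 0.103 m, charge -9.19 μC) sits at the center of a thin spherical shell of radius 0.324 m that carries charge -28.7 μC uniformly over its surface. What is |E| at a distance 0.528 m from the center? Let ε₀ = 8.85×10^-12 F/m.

Use a concentric Gaussian sphere at r = 0.528 m (r > 0.324 m, enclosing both).
Q_enc = (-9.19 μC) + (-28.7 μC) = -3.789×10^-5 C.
Applying ∮E·dA = Q_enc/ε₀ with Φ = E(4πr²):
E = |Q_enc|/(4πε₀r²) = (3.789×10^-5)/(4π·8.85×10^-12·(0.528)²) = 1.22×10^6 N/C.

1.22×10^6 N/C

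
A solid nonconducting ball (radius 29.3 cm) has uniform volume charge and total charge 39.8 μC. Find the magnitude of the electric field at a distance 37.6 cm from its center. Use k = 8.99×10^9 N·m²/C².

E = 2.53×10^6 V/m

Take a concentric spherical Gaussian surface of radius r = 37.6 cm (r > R, so the entire charge is enclosed).
Q_enc = 39.8 μC = 3.98×10^-5 C.
By Gauss's law, ∮E·dA = E·4πr² = Q_enc/ε₀.
E = k|Q_enc|/r² = (8.99×10^9)(3.98×10^-5)/(0.376)² = 2.53×10^6 N/C.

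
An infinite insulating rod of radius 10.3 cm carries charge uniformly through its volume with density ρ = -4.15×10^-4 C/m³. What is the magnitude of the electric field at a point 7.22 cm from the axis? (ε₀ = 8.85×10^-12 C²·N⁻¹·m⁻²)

Coaxial Gaussian cylinder, radius r = 7.22 cm, length L (r < R).
Charge inside radius r per length L is ρ·πr²·L, so λ_enc = ρπr² = -6.796×10^-6 C/m.
Since E is radial and uniform over the curved surface, Φ = E·2πrL = Q_enc/ε₀ = λ_enc L/ε₀.
E = |λ_enc|/(2πε₀r) = (6.796e-6)/(2π·8.85×10^-12·0.0722) = 1.69×10^6 N/C.

|E| = 1.69e6 V/m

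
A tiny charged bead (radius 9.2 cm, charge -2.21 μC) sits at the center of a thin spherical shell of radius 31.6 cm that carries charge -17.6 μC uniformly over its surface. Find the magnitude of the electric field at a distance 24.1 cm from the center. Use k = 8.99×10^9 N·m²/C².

Symmetry ⇒ E = E(r) r̂. Gaussian sphere of radius r = 24.1 cm (between the bodies, 9.2 cm < r < 31.6 cm).
The shell at 31.6 cm lies outside the Gaussian surface, so Q_enc = -2.21 μC = -2.21×10^-6 C.
Applying ∮E·dA = Q_enc/ε₀ with Φ = E(4πr²):
E = k|Q_enc|/r² = (8.99×10^9)(2.21×10^-6)/(0.241)² = 3.42×10^5 N/C.

|E| ≈ 3.42e5 N/C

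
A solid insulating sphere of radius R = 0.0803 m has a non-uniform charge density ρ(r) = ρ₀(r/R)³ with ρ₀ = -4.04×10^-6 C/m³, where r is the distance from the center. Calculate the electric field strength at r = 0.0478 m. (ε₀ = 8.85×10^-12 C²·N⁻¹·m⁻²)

|E| ≈ 767 V/m

Use a concentric Gaussian sphere at r = 0.0478 m (r < R).
Q_enc = ∫₀^r ρ(r')·4πr'² dr' = (4πρ₀/R³) ∫₀^r r'^5 dr' = 4πρ₀ r^6/(6·R³) = -1.949e-10 C.
Since E is radial and uniform over the Gaussian sphere, Φ = E·4πr² = Q_enc/ε₀.
E = |Q_enc|/(4πε₀r²) = (1.949×10^-10)/(4π·8.85×10^-12·(0.0478)²) = 767 N/C.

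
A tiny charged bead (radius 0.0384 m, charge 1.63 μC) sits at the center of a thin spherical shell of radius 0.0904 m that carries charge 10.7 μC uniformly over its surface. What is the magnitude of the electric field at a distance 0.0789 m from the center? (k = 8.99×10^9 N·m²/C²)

Take a concentric spherical Gaussian surface of radius r = 0.0789 m (between the bodies, 0.0384 m < r < 0.0904 m).
The shell at 0.0904 m lies outside the Gaussian surface, so Q_enc = 1.63 μC = 1.63×10^-6 C.
Applying ∮E·dA = Q_enc/ε₀ with Φ = E(4πr²):
E = k|Q_enc|/r² = (8.99×10^9)(1.63×10^-6)/(0.0789)² = 2.35×10^6 N/C.

E ≈ 2.35e6 N/C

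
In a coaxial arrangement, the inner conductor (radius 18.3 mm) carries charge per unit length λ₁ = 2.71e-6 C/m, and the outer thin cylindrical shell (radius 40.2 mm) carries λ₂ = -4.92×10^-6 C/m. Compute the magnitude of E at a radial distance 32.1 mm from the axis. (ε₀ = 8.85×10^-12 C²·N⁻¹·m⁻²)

1.52×10^6 V/m

By cylindrical symmetry E is radial; use a coaxial Gaussian cylinder of radius 32.1 mm and length L (between the conductors, 18.3 mm < r < 40.2 mm).
The shell at 40.2 mm lies outside the Gaussian surface, so λ_enc = λ₁ = 2.71×10^-6 C/m.
Since E is radial and uniform over the curved surface, Φ = E·2πrL = Q_enc/ε₀ = λ_enc L/ε₀.
E = |λ_enc|/(2πε₀r) = (2.71e-6)/(2π·8.85×10^-12·0.0321) = 1.52e6 N/C.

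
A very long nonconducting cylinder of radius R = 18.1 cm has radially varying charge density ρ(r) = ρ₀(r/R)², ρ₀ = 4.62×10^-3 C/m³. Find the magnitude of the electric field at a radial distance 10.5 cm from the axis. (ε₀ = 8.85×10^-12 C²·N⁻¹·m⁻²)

Coaxial Gaussian cylinder, radius r = 10.5 cm, length L (r < R).
λ_enc = ∫₀^r ρ(r')·2πr' dr' = (2πρ₀/R²)·r^4/4 = 2.693e-5 C/m.
Applying ∮E·dA = Q_enc/ε₀ with the end caps contributing no flux:
E = |λ_enc|/(2πε₀r) = (2.693×10^-5)/(2π·8.85×10^-12·0.105) = 4.61×10^6 N/C.

E = 4.61×10^6 N/C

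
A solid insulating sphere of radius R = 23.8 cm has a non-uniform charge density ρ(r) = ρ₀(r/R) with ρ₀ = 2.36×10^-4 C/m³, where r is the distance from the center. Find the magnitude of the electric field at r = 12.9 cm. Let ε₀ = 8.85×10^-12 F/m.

E ≈ 4.66e5 N/C

Take a concentric spherical Gaussian surface of radius r = 12.9 cm (r < R).
Integrate the density: Q_enc = 4π ∫₀^r ρ₀(r'/R)^1 r'² dr' = 4πρ₀ r^4/(4·R) = 8.627e-7 C.
By Gauss's law, ∮E·dA = E·4πr² = Q_enc/ε₀.
E = |Q_enc|/(4πε₀r²) = (8.627×10^-7)/(4π·8.85×10^-12·(0.129)²) = 4.66×10^5 N/C.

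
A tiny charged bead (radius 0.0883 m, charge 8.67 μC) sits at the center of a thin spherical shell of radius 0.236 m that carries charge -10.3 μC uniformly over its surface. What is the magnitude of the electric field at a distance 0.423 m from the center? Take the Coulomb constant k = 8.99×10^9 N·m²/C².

Use a concentric Gaussian sphere at r = 0.423 m (r > 0.236 m, enclosing both).
Q_enc = (8.67 μC) + (-10.3 μC) = -1.63e-6 C.
Since E is radial and uniform over the Gaussian sphere, Φ = E·4πr² = Q_enc/ε₀.
E = k|Q_enc|/r² = (8.99×10^9)(1.63×10^-6)/(0.423)² = 8.19×10^4 N/C.

E = 8.19×10^4 V/m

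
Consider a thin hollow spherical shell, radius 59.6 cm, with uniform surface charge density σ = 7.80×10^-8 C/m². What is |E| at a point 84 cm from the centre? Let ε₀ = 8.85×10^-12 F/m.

Take a concentric spherical Gaussian surface of radius r = 84 cm (r > 59.6 cm).
The entire shell is enclosed: Q_enc = σ·4πR² = (7.80×10^-8)·4π·(0.596)² = 3.482×10^-7 C.
Gauss's law: E·4πr² = Q_enc/ε₀.
E = |Q_enc|/(4πε₀r²) = (3.482×10^-7)/(4π·8.85×10^-12·(0.84)²) = 4.44×10^3 N/C.

E = 4.44×10^3 N/C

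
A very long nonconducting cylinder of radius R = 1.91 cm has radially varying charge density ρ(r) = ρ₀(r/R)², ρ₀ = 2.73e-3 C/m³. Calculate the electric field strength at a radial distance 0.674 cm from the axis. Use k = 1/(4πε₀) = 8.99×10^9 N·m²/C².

|E| = 6.47×10^4 N/C

By cylindrical symmetry E is radial; use a coaxial Gaussian cylinder of radius 0.674 cm and length L (r < R).
λ_enc = ∫₀^r ρ(r')·2πr' dr' = (2πρ₀/R²)·r^4/4 = 2.426×10^-8 C/m.
Since E is radial and uniform over the curved surface, Φ = E·2πrL = Q_enc/ε₀ = λ_enc L/ε₀.
E = 2k|λ_enc|/r = 2(8.99×10^9)(2.426×10^-8)/(0.00674) = 6.47×10^4 N/C.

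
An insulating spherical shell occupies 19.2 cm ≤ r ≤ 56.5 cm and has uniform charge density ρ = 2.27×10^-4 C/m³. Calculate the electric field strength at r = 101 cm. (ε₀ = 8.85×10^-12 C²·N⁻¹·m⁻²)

Take a concentric spherical Gaussian surface of radius r = 101 cm (r > 56.5 cm, enclosing the whole shell).
Q_enc = ρ·(4π/3)(b³ − a³) = (2.27×10^-4)·(4π/3)·((0.565)³ − (0.192)³) = 1.648e-4 C.
Since E is radial and uniform over the Gaussian sphere, Φ = E·4πr² = Q_enc/ε₀.
E = |Q_enc|/(4πε₀r²) = (1.648e-4)/(4π·8.85×10^-12·(1.01)²) = 1.45×10^6 N/C.

1.45e6 V/m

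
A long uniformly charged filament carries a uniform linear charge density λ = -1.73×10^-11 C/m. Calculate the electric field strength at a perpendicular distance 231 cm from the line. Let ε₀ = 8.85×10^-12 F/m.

E ≈ 0.135 N/C

Take a coaxial cylindrical Gaussian surface of radius r = 231 cm and length L.
Q_enc = λL, so λ_enc = -1.73×10^-11 C/m.
By Gauss's law (flux through the curved wall only), E·2πrL = λ_enc L/ε₀.
E = |λ_enc|/(2πε₀r) = (1.73×10^-11)/(2π·8.85×10^-12·2.31) = 0.135 N/C.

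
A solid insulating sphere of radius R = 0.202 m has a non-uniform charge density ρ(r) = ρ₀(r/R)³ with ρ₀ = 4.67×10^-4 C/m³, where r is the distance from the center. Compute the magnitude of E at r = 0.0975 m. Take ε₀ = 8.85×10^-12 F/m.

Symmetry ⇒ E = E(r) r̂. Gaussian sphere of radius r = 0.0975 m (r < R).
Q_enc = ∫₀^r ρ(r')·4πr'² dr' = (4πρ₀/R³) ∫₀^r r'^5 dr' = 4πρ₀ r^6/(6·R³) = 1.019×10^-7 C.
Applying ∮E·dA = Q_enc/ε₀ with Φ = E(4πr²):
E = |Q_enc|/(4πε₀r²) = (1.019×10^-7)/(4π·8.85×10^-12·(0.0975)²) = 9.64e4 N/C.

9.64×10^4 N/C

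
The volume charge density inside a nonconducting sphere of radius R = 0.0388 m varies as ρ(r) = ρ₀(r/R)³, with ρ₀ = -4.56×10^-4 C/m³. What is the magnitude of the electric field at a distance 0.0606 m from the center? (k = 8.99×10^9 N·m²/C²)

E ≈ 1.37×10^5 V/m

Take a concentric spherical Gaussian surface of radius r = 0.0606 m (r > R, all charge enclosed).
Q_enc = 4π ∫₀^R ρ₀(r'/R)^3 r'² dr' = 4πρ₀R³/6 = -5.579×10^-8 C.
Applying ∮E·dA = Q_enc/ε₀ with Φ = E(4πr²):
E = k|Q_enc|/r² = (8.99×10^9)(5.579×10^-8)/(0.0606)² = 1.37e5 N/C.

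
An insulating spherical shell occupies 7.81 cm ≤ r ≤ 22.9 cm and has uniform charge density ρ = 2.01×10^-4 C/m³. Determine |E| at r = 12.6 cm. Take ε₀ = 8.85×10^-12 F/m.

|E| ≈ 7.27×10^5 V/m

Take a concentric spherical Gaussian surface of radius r = 12.6 cm (within the shell material, 7.81 cm < r < 22.9 cm).
Only the shell between 7.81 cm and r is enclosed: Q_enc = ρ·(4π/3)(r³ − a³) = (2.01×10^-4)·(4π/3)·((0.126)³ − (0.0781)³) = 1.283×10^-6 C.
Applying ∮E·dA = Q_enc/ε₀ with Φ = E(4πr²):
E = |Q_enc|/(4πε₀r²) = (1.283×10^-6)/(4π·8.85×10^-12·(0.126)²) = 7.27e5 N/C.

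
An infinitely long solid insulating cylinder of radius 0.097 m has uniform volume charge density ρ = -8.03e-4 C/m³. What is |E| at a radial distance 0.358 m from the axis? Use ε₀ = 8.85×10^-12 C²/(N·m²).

Take a coaxial cylindrical Gaussian surface of radius r = 0.358 m and length L (r > 0.097 m, full cross-section enclosed).
λ_enc = ρ·πR² = (-8.03×10^-4)π(0.097)² = -2.374×10^-5 C/m.
Gauss's law: E·2πrL = λ_enc L/ε₀.
E = |λ_enc|/(2πε₀r) = (2.374×10^-5)/(2π·8.85×10^-12·0.358) = 1.19×10^6 N/C.

|E| ≈ 1.19×10^6 V/m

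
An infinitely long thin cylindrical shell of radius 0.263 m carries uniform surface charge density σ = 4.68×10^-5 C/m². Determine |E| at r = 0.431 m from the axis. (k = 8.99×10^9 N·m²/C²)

Choose a coaxial cylinder of radius r = 0.431 m (arbitrary length L) as the Gaussian surface (r > 0.263 m).
The whole shell is enclosed: λ_enc = σ·2πR = (4.68×10^-5)·2π·(0.263) = 7.734×10^-5 C/m.
Gauss's law: E·2πrL = λ_enc L/ε₀.
E = 2k|λ_enc|/r = 2(8.99×10^9)(7.734×10^-5)/(0.431) = 3.23e6 N/C.

3.23e6 V/m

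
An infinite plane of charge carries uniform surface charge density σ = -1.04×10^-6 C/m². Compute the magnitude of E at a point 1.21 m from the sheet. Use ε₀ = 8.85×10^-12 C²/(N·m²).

|E| ≈ 5.88×10^4 N/C

Choose a cylindrical pillbox piercing the sheet, end faces (area A) parallel to it.
Only the two end caps contribute flux: Φ = 2EA. With Q_enc = σA, Gauss's law gives E = |σ|/(2ε₀).
E = |σ|/(2ε₀) = (1.04×10^-6)/(2·8.85×10^-12) = 5.88×10^4 N/C.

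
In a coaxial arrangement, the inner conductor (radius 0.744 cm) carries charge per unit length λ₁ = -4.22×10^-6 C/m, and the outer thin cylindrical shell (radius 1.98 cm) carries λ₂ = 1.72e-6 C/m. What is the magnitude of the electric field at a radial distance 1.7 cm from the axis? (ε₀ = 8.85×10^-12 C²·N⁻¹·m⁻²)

|E| = 4.46e6 N/C

Coaxial Gaussian cylinder, radius r = 1.7 cm, length L (between the conductors, 0.744 cm < r < 1.98 cm).
The shell at 1.98 cm lies outside the Gaussian surface, so λ_enc = λ₁ = -4.22×10^-6 C/m.
Gauss's law: E·2πrL = λ_enc L/ε₀.
E = |λ_enc|/(2πε₀r) = (4.22×10^-6)/(2π·8.85×10^-12·0.017) = 4.46e6 N/C.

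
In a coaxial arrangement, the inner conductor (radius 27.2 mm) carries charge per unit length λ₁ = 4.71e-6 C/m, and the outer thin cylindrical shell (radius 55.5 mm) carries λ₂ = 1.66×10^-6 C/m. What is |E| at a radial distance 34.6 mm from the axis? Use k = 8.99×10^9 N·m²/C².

Coaxial Gaussian cylinder, radius r = 34.6 mm, length L (between the conductors, 27.2 mm < r < 55.5 mm).
The shell at 55.5 mm lies outside the Gaussian surface, so λ_enc = λ₁ = 4.71e-6 C/m.
Applying ∮E·dA = Q_enc/ε₀ with the end caps contributing no flux:
E = 2k|λ_enc|/r = 2(8.99×10^9)(4.71e-6)/(0.0346) = 2.45×10^6 N/C.

2.45×10^6 V/m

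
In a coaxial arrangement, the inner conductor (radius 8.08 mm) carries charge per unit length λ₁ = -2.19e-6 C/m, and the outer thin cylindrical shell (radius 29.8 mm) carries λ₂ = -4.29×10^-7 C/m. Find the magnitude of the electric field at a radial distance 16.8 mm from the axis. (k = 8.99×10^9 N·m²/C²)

Coaxial Gaussian cylinder, radius r = 16.8 mm, length L (between the conductors, 8.08 mm < r < 29.8 mm).
Only the inner wire is enclosed; the outer shell contributes nothing inside itself. λ_enc = λ₁ = -2.19×10^-6 C/m.
By Gauss's law (flux through the curved wall only), E·2πrL = λ_enc L/ε₀.
E = 2k|λ_enc|/r = 2(8.99×10^9)(2.19×10^-6)/(0.0168) = 2.34e6 N/C.

|E| = 2.34e6 V/m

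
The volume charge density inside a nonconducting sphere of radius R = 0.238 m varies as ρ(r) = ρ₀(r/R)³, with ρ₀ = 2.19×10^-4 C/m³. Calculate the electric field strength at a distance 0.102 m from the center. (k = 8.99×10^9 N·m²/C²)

Take a concentric spherical Gaussian surface of radius r = 0.102 m (r < R).
Integrate the density: Q_enc = 4π ∫₀^r ρ₀(r'/R)^3 r'² dr' = 4πρ₀ r^6/(6·R³) = 3.832×10^-8 C.
Gauss's law: E·4πr² = Q_enc/ε₀.
E = k|Q_enc|/r² = (8.99×10^9)(3.832×10^-8)/(0.102)² = 3.31×10^4 N/C.

|E| ≈ 3.31×10^4 N/C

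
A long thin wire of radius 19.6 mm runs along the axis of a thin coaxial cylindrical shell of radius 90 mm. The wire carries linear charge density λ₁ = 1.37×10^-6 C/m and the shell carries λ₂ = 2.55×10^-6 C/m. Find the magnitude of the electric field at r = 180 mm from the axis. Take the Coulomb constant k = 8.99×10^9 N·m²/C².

3.92×10^5 N/C

Choose a coaxial cylinder of radius r = 180 mm (arbitrary length L) as the Gaussian surface (r > 90 mm, enclosing both).
λ_enc = λ₁ + λ₂ = (1.37×10^-6) + (2.55×10^-6) = 3.92×10^-6 C/m.
Since E is radial and uniform over the curved surface, Φ = E·2πrL = Q_enc/ε₀ = λ_enc L/ε₀.
E = 2k|λ_enc|/r = 2(8.99×10^9)(3.92×10^-6)/(0.18) = 3.92×10^5 N/C.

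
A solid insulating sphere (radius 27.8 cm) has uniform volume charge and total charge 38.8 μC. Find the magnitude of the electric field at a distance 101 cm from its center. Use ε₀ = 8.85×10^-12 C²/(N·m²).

Symmetry ⇒ E = E(r) r̂. Gaussian sphere of radius r = 101 cm (r > R, so the entire charge is enclosed).
Q_enc = 38.8 μC = 3.88×10^-5 C.
Since E is radial and uniform over the Gaussian sphere, Φ = E·4πr² = Q_enc/ε₀.
E = |Q_enc|/(4πε₀r²) = (3.88e-5)/(4π·8.85×10^-12·(1.01)²) = 3.42e5 N/C.

E ≈ 3.42×10^5 V/m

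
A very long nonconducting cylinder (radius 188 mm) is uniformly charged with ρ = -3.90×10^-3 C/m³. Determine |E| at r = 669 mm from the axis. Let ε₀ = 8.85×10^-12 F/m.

Choose a coaxial cylinder of radius r = 669 mm (arbitrary length L) as the Gaussian surface (r > 188 mm, full cross-section enclosed).
λ_enc = ρ·πR² = (-3.90×10^-3)π(0.188)² = -4.33×10^-4 C/m.
Gauss's law: E·2πrL = λ_enc L/ε₀.
E = |λ_enc|/(2πε₀r) = (4.33×10^-4)/(2π·8.85×10^-12·0.669) = 1.16e7 N/C.

1.16×10^7 N/C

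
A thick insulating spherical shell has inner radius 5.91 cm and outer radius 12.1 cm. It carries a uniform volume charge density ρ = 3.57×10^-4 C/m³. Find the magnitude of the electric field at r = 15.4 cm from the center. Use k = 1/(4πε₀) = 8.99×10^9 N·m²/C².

E = 8.87e5 N/C

By spherical symmetry E is radial; choose a Gaussian sphere of radius r = 15.4 cm (r > 12.1 cm, enclosing the whole shell).
Q_enc = ρ·(4π/3)(b³ − a³) = (3.57×10^-4)·(4π/3)·((0.121)³ − (0.0591)³) = 2.341×10^-6 C.
Gauss's law: E·4πr² = Q_enc/ε₀.
E = k|Q_enc|/r² = (8.99×10^9)(2.341×10^-6)/(0.154)² = 8.87e5 N/C.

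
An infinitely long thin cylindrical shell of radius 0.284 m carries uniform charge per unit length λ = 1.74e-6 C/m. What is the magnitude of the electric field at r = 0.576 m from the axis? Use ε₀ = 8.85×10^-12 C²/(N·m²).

5.43e4 N/C

Coaxial Gaussian cylinder, radius r = 0.576 m, length L (r > 0.284 m).
The full line charge is enclosed: λ_enc = 1.74×10^-6 C/m.
Since E is radial and uniform over the curved surface, Φ = E·2πrL = Q_enc/ε₀ = λ_enc L/ε₀.
E = |λ_enc|/(2πε₀r) = (1.74×10^-6)/(2π·8.85×10^-12·0.576) = 5.43×10^4 N/C.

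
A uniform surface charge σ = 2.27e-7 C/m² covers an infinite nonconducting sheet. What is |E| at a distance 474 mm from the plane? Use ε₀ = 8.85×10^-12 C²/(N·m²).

E ≈ 1.28e4 V/m

Choose a cylindrical pillbox piercing the sheet, end faces (area A) parallel to it.
Only the two end caps contribute flux: Φ = 2EA. With Q_enc = σA, Gauss's law gives E = |σ|/(2ε₀).
E = |σ|/(2ε₀) = (2.27×10^-7)/(2·8.85×10^-12) = 1.28×10^4 N/C.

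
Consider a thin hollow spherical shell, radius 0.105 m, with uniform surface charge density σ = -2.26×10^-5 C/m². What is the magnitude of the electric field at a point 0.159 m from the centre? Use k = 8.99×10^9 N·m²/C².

1.11×10^6 V/m

By spherical symmetry E is radial; choose a Gaussian sphere of radius r = 0.159 m (r > 0.105 m).
The entire shell is enclosed: Q_enc = σ·4πR² = (-2.26e-5)·4π·(0.105)² = -3.131×10^-6 C.
Gauss's law: E·4πr² = Q_enc/ε₀.
E = k|Q_enc|/r² = (8.99×10^9)(3.131×10^-6)/(0.159)² = 1.11×10^6 N/C.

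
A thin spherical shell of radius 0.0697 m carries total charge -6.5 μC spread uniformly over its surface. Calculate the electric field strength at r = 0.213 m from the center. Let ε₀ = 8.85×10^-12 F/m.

|E| = 1.29×10^6 N/C

Use a concentric Gaussian sphere at r = 0.213 m (r > 0.0697 m).
The entire shell is enclosed: Q_enc = -6.50×10^-6 C.
Gauss's law: E·4πr² = Q_enc/ε₀.
E = |Q_enc|/(4πε₀r²) = (6.50e-6)/(4π·8.85×10^-12·(0.213)²) = 1.29×10^6 N/C.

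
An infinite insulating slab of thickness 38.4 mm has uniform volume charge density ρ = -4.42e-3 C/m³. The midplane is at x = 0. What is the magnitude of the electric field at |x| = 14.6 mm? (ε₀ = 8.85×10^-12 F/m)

By symmetry E is perpendicular to the slab. A Gaussian pillbox from −14.6 mm to +14.6 mm (face area A) lies entirely within the slab.
Q_enc = ρ·(2x)·A and flux = 2EA, so 2EA = 2ρxA/ε₀ ⇒ E = |ρ|x/ε₀.
E = (4.42e-3)(0.0146)/(8.85×10^-12) = 7.29e6 N/C.

E = 7.29×10^6 N/C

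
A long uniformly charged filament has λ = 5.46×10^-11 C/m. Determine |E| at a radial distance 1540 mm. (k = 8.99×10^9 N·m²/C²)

Take a coaxial cylindrical Gaussian surface of radius r = 1540 mm and length L.
Q_enc = λL, so λ_enc = 5.46e-11 C/m.
Gauss's law: E·2πrL = λ_enc L/ε₀.
E = 2k|λ_enc|/r = 2(8.99×10^9)(5.46×10^-11)/(1.54) = 0.637 N/C.

0.637 N/C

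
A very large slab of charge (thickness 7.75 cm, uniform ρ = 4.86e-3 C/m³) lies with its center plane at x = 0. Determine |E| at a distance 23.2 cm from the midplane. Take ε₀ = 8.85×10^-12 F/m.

|E| = 2.13×10^7 N/C

The point |x| = 23.2 cm lies outside the slab (half-thickness 0.03875 m). A symmetric pillbox spanning the full slab encloses Q_enc = ρ·d·A.
Flux = 2EA ⇒ E = |ρ|d/(2ε₀), independent of distance outside.
E = (4.86×10^-3)(0.0775)/(2·8.85×10^-12) = 2.13e7 N/C.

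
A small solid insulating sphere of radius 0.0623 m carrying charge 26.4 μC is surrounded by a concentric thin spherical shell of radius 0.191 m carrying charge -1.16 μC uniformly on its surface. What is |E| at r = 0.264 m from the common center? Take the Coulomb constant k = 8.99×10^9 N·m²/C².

|E| = 3.26×10^6 N/C

Take a concentric spherical Gaussian surface of radius r = 0.264 m (r > 0.191 m, enclosing both).
Q_enc = (26.4 μC) + (-1.16 μC) = 2.524×10^-5 C.
By Gauss's law, ∮E·dA = E·4πr² = Q_enc/ε₀.
E = k|Q_enc|/r² = (8.99×10^9)(2.524×10^-5)/(0.264)² = 3.26×10^6 N/C.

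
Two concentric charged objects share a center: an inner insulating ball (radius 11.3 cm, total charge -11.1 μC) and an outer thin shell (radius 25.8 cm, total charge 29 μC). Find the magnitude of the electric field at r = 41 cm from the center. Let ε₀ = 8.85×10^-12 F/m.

Symmetry ⇒ E = E(r) r̂. Gaussian sphere of radius r = 41 cm (r > 25.8 cm, enclosing both).
Q_enc = (-11.1 μC) + (29 μC) = 1.79e-5 C.
Applying ∮E·dA = Q_enc/ε₀ with Φ = E(4πr²):
E = |Q_enc|/(4πε₀r²) = (1.79e-5)/(4π·8.85×10^-12·(0.41)²) = 9.57e5 N/C.

E ≈ 9.57×10^5 V/m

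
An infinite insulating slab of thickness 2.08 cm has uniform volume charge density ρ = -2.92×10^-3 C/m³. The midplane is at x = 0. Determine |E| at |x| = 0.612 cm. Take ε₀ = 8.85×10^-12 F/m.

|E| = 2.02×10^6 V/m

By symmetry E is perpendicular to the slab. A Gaussian pillbox from −0.612 cm to +0.612 cm (face area A) lies entirely within the slab.
Q_enc = ρ·(2x)·A and flux = 2EA, so 2EA = 2ρxA/ε₀ ⇒ E = |ρ|x/ε₀.
E = (2.92e-3)(0.00612)/(8.85×10^-12) = 2.02×10^6 N/C.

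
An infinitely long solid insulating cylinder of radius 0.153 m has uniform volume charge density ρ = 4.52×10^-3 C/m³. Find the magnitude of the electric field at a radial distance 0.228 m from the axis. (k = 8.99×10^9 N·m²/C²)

Take a coaxial cylindrical Gaussian surface of radius r = 0.228 m and length L (r > 0.153 m, full cross-section enclosed).
λ_enc = ρ·πR² = (4.52×10^-3)π(0.153)² = 3.324×10^-4 C/m.
By Gauss's law (flux through the curved wall only), E·2πrL = λ_enc L/ε₀.
E = 2k|λ_enc|/r = 2(8.99×10^9)(3.324×10^-4)/(0.228) = 2.62×10^7 N/C.

2.62e7 N/C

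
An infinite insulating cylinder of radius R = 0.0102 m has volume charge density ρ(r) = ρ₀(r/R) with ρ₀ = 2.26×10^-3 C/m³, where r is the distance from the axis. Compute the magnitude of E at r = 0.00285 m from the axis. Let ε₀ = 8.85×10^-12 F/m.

E ≈ 6.78×10^4 N/C

By cylindrical symmetry E is radial; use a coaxial Gaussian cylinder of radius 0.00285 m and length L (r < R).
Integrating ρ over the cross-section to radius r: λ_enc = (2πρ₀/R) ∫₀^r r'^2 dr' = 2πρ₀ r^3/(3·R) = 1.074e-8 C/m.
Applying ∮E·dA = Q_enc/ε₀ with the end caps contributing no flux:
E = |λ_enc|/(2πε₀r) = (1.074×10^-8)/(2π·8.85×10^-12·0.00285) = 6.78×10^4 N/C.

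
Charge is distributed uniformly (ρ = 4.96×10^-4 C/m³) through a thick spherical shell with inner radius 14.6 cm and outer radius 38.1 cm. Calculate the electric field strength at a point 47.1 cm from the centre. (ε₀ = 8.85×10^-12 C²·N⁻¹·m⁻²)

E = 4.40×10^6 N/C

Symmetry ⇒ E = E(r) r̂. Gaussian sphere of radius r = 47.1 cm (r > 38.1 cm, enclosing the whole shell).
Q_enc = ρ·(4π/3)(b³ − a³) = (4.96×10^-4)·(4π/3)·((0.381)³ − (0.146)³) = 1.084×10^-4 C.
By Gauss's law, ∮E·dA = E·4πr² = Q_enc/ε₀.
E = |Q_enc|/(4πε₀r²) = (1.084e-4)/(4π·8.85×10^-12·(0.471)²) = 4.40×10^6 N/C.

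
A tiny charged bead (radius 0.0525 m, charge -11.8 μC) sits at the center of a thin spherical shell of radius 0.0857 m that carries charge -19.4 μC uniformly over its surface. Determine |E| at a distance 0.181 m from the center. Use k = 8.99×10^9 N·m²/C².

Use a concentric Gaussian sphere at r = 0.181 m (r > 0.0857 m, enclosing both).
Q_enc = (-11.8 μC) + (-19.4 μC) = -3.12×10^-5 C.
Since E is radial and uniform over the Gaussian sphere, Φ = E·4πr² = Q_enc/ε₀.
E = k|Q_enc|/r² = (8.99×10^9)(3.12×10^-5)/(0.181)² = 8.56e6 N/C.

|E| = 8.56×10^6 V/m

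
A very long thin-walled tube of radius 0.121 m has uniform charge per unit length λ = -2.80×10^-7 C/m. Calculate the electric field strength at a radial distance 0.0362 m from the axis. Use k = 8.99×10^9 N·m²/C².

E = 0 (no enclosed charge)

Coaxial Gaussian cylinder, radius r = 0.0362 m, length L (r < 0.121 m, inside the shell).
No charge is enclosed, so Gauss's law gives E·2πrL = 0 ⇒ E = 0.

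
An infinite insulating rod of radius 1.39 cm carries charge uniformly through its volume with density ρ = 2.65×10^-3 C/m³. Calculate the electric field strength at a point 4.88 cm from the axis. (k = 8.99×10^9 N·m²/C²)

Coaxial Gaussian cylinder, radius r = 4.88 cm, length L (r > 1.39 cm, full cross-section enclosed).
λ_enc = ρ·πR² = (2.65e-3)π(0.0139)² = 1.609×10^-6 C/m.
Applying ∮E·dA = Q_enc/ε₀ with the end caps contributing no flux:
E = 2k|λ_enc|/r = 2(8.99×10^9)(1.609e-6)/(0.0488) = 5.93×10^5 N/C.

5.93×10^5 N/C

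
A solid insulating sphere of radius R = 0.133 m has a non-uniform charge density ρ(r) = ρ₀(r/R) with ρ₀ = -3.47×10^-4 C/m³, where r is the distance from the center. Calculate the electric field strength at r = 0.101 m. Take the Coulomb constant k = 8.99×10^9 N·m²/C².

E ≈ 7.52×10^5 N/C

Use a concentric Gaussian sphere at r = 0.101 m (r < R).
Q_enc = ∫₀^r ρ(r')·4πr'² dr' = (4πρ₀/R) ∫₀^r r'^3 dr' = 4πρ₀ r^4/(4·R) = -8.529e-7 C.
Gauss's law: E·4πr² = Q_enc/ε₀.
E = k|Q_enc|/r² = (8.99×10^9)(8.529×10^-7)/(0.101)² = 7.52e5 N/C.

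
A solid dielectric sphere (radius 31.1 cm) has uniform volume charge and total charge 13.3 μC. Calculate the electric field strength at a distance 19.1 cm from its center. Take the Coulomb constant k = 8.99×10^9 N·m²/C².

E ≈ 7.59×10^5 N/C

Use a concentric Gaussian sphere at r = 19.1 cm (r < R).
For a uniform sphere the enclosed fraction is (r/R)³, so Q_enc = (13.3 μC)(0.191/0.311)³ = 3.081×10^-6 C.
Gauss's law: E·4πr² = Q_enc/ε₀.
E = k|Q_enc|/r² = (8.99×10^9)(3.081×10^-6)/(0.191)² = 7.59×10^5 N/C.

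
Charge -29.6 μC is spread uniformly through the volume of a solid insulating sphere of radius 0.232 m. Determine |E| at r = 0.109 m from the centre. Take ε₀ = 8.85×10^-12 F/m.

|E| = 2.32e6 V/m

Symmetry ⇒ E = E(r) r̂. Gaussian sphere of radius r = 0.109 m (r < R).
For a uniform sphere the enclosed fraction is (r/R)³, so Q_enc = (-29.6 μC)(0.109/0.232)³ = -3.07×10^-6 C.
Gauss's law: E·4πr² = Q_enc/ε₀.
E = |Q_enc|/(4πε₀r²) = (3.07e-6)/(4π·8.85×10^-12·(0.109)²) = 2.32×10^6 N/C.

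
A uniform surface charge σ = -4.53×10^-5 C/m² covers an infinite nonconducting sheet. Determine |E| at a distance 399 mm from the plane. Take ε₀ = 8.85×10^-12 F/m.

The symmetry is planar: E is normal to the sheet and the same magnitude on both sides. Take a pillbox straddling the sheet with end-cap area A.
Flux Φ = 2EA and Q_enc = σA, so 2EA = σA/ε₀ ⇒ E = |σ|/(2ε₀), independent of distance.
E = |σ|/(2ε₀) = (4.53×10^-5)/(2·8.85×10^-12) = 2.56×10^6 N/C.

E ≈ 2.56×10^6 V/m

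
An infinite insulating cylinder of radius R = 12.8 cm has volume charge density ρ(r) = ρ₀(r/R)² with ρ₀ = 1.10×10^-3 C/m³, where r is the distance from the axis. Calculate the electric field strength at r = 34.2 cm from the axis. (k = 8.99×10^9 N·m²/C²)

1.49e6 N/C

By cylindrical symmetry E is radial; use a coaxial Gaussian cylinder of radius 34.2 cm and length L (r > R, full charge per length enclosed).
λ_enc = 2π ∫₀^R ρ₀(r'/R)^2 r' dr' = 2πρ₀R²/4 = 2.831×10^-5 C/m.
By Gauss's law (flux through the curved wall only), E·2πrL = λ_enc L/ε₀.
E = 2k|λ_enc|/r = 2(8.99×10^9)(2.831e-5)/(0.342) = 1.49e6 N/C.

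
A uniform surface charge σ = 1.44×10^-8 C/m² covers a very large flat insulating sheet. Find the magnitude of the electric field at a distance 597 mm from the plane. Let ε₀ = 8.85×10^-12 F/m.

E = 814 V/m

The symmetry is planar: E is normal to the sheet and the same magnitude on both sides. Take a pillbox straddling the sheet with end-cap area A.
Flux Φ = 2EA and Q_enc = σA, so 2EA = σA/ε₀ ⇒ E = |σ|/(2ε₀), independent of distance.
E = |σ|/(2ε₀) = (1.44×10^-8)/(2·8.85×10^-12) = 814 N/C.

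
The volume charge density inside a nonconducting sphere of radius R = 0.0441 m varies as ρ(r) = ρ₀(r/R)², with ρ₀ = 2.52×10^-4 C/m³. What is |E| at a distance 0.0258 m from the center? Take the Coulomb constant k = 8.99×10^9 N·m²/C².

Use a concentric Gaussian sphere at r = 0.0258 m (r < R).
Integrate the density: Q_enc = 4π ∫₀^r ρ₀(r'/R)^2 r'² dr' = 4πρ₀ r^5/(5·R²) = 3.723×10^-9 C.
Since E is radial and uniform over the Gaussian sphere, Φ = E·4πr² = Q_enc/ε₀.
E = k|Q_enc|/r² = (8.99×10^9)(3.723×10^-9)/(0.0258)² = 5.03×10^4 N/C.

E = 5.03e4 N/C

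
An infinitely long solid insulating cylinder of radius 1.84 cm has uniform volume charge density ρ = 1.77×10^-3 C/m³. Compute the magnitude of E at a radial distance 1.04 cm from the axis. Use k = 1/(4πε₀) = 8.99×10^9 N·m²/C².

Take a coaxial cylindrical Gaussian surface of radius r = 1.04 cm and length L (r < R).
Charge inside radius r per length L is ρ·πr²·L, so λ_enc = ρπr² = 6.014e-7 C/m.
Since E is radial and uniform over the curved surface, Φ = E·2πrL = Q_enc/ε₀ = λ_enc L/ε₀.
E = 2k|λ_enc|/r = 2(8.99×10^9)(6.014e-7)/(0.0104) = 1.04×10^6 N/C.

E = 1.04×10^6 N/C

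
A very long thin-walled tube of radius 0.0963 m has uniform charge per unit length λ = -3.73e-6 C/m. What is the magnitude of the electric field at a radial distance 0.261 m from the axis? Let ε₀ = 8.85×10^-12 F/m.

2.57e5 N/C

Coaxial Gaussian cylinder, radius r = 0.261 m, length L (r > 0.0963 m).
The full line charge is enclosed: λ_enc = -3.73e-6 C/m.
Gauss's law: E·2πrL = λ_enc L/ε₀.
E = |λ_enc|/(2πε₀r) = (3.73×10^-6)/(2π·8.85×10^-12·0.261) = 2.57×10^5 N/C.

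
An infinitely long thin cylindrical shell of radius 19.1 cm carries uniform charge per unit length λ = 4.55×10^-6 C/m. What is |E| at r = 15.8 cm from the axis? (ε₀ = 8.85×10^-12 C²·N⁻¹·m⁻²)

Coaxial Gaussian cylinder, radius r = 15.8 cm, length L (r < 19.1 cm, inside the shell).
No charge is enclosed, so Gauss's law gives E·2πrL = 0 ⇒ E = 0.

|E| = 0 N/C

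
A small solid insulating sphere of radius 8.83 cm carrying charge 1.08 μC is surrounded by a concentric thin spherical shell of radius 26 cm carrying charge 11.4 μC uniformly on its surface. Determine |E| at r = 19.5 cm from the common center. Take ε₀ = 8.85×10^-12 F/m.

Symmetry ⇒ E = E(r) r̂. Gaussian sphere of radius r = 19.5 cm (between the bodies, 8.83 cm < r < 26 cm).
The shell at 26 cm lies outside the Gaussian surface, so Q_enc = 1.08 μC = 1.08×10^-6 C.
Applying ∮E·dA = Q_enc/ε₀ with Φ = E(4πr²):
E = |Q_enc|/(4πε₀r²) = (1.08e-6)/(4π·8.85×10^-12·(0.195)²) = 2.55×10^5 N/C.

E = 2.55e5 V/m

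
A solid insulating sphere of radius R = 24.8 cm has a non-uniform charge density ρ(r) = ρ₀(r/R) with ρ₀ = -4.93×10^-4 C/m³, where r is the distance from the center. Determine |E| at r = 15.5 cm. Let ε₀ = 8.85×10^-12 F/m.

Use a concentric Gaussian sphere at r = 15.5 cm (r < R).
Q_enc = ∫₀^r ρ(r')·4πr'² dr' = (4πρ₀/R) ∫₀^r r'^3 dr' = 4πρ₀ r^4/(4·R) = -3.605e-6 C.
Since E is radial and uniform over the Gaussian sphere, Φ = E·4πr² = Q_enc/ε₀.
E = |Q_enc|/(4πε₀r²) = (3.605×10^-6)/(4π·8.85×10^-12·(0.155)²) = 1.35×10^6 N/C.

|E| = 1.35×10^6 N/C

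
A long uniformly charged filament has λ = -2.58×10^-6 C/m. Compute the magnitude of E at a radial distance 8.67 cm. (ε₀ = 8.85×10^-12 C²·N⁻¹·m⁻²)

|E| ≈ 5.35×10^5 N/C

Coaxial Gaussian cylinder, radius r = 8.67 cm, length L.
Q_enc = λL, so λ_enc = -2.58e-6 C/m.
Gauss's law: E·2πrL = λ_enc L/ε₀.
E = |λ_enc|/(2πε₀r) = (2.58e-6)/(2π·8.85×10^-12·0.0867) = 5.35×10^5 N/C.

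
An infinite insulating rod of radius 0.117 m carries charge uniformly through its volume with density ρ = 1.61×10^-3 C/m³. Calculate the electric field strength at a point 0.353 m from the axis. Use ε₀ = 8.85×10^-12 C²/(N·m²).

Take a coaxial cylindrical Gaussian surface of radius r = 0.353 m and length L (r > 0.117 m, full cross-section enclosed).
λ_enc = ρ·πR² = (1.61×10^-3)π(0.117)² = 6.924e-5 C/m.
Since E is radial and uniform over the curved surface, Φ = E·2πrL = Q_enc/ε₀ = λ_enc L/ε₀.
E = |λ_enc|/(2πε₀r) = (6.924×10^-5)/(2π·8.85×10^-12·0.353) = 3.53×10^6 N/C.

|E| = 3.53×10^6 V/m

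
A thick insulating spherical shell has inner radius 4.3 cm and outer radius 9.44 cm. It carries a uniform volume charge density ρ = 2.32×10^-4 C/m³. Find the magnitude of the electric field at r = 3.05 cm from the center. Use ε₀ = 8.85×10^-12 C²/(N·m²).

|E| = 0 V/m

By spherical symmetry E is radial; choose a Gaussian sphere of radius r = 3.05 cm (r < 4.3 cm, inside the empty cavity).
No charge is enclosed, so by Gauss's law E·4πr² = 0 ⇒ E = 0.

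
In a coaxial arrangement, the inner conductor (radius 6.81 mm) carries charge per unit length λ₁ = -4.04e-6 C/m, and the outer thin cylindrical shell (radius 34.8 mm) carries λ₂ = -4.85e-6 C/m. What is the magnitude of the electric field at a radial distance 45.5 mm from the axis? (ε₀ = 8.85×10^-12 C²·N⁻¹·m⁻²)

E = 3.51e6 N/C

Choose a coaxial cylinder of radius r = 45.5 mm (arbitrary length L) as the Gaussian surface (r > 34.8 mm, enclosing both).
λ_enc = λ₁ + λ₂ = (-4.04e-6) + (-4.85e-6) = -8.89e-6 C/m.
By Gauss's law (flux through the curved wall only), E·2πrL = λ_enc L/ε₀.
E = |λ_enc|/(2πε₀r) = (8.89×10^-6)/(2π·8.85×10^-12·0.0455) = 3.51×10^6 N/C.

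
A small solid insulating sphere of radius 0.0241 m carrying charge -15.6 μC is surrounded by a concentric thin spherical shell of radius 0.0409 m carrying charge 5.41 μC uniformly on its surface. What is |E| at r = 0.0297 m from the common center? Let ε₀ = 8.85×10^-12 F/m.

Symmetry ⇒ E = E(r) r̂. Gaussian sphere of radius r = 0.0297 m (between the bodies, 0.0241 m < r < 0.0409 m).
The shell at 0.0409 m lies outside the Gaussian surface, so Q_enc = -15.6 μC = -1.56×10^-5 C.
By Gauss's law, ∮E·dA = E·4πr² = Q_enc/ε₀.
E = |Q_enc|/(4πε₀r²) = (1.56×10^-5)/(4π·8.85×10^-12·(0.0297)²) = 1.59×10^8 N/C.

E = 1.59×10^8 N/C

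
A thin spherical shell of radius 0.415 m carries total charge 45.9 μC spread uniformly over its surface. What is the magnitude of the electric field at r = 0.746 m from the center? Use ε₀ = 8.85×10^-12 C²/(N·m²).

Take a concentric spherical Gaussian surface of radius r = 0.746 m (r > 0.415 m).
The entire shell is enclosed: Q_enc = 4.59e-5 C.
Gauss's law: E·4πr² = Q_enc/ε₀.
E = |Q_enc|/(4πε₀r²) = (4.59e-5)/(4π·8.85×10^-12·(0.746)²) = 7.42×10^5 N/C.

|E| ≈ 7.42×10^5 N/C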